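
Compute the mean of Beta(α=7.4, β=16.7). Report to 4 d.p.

0.3071

E[X] = α/(α+β) = 7.4/24.1 = 0.3071.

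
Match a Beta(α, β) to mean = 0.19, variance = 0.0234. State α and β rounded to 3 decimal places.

Let s = α+β. The Beta variance is μ(1−μ)/(s+1).
So s+1 = μ(1−μ)/σ² = (0.19×0.81)/0.0234 = 0.1539/0.0234 = 6.5769, giving s = 5.5769.
Then α = μs = 0.19×5.5769 = 1.060 and β = (1−μ)s = 0.81×5.5769 = 4.517.

α = 1.060, β = 4.517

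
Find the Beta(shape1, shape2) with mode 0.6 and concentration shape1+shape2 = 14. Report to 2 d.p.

shape1 = 8.20, shape2 = 5.80

For shape1,shape2>1 the mode is (shape1−1)/(shape1+shape2−2), so shape1 = mode·(κ−2)+1 = 0.6×12+1 = 8.20.
And shape2 = (1−mode)·(κ−2)+1 = 0.4×12+1 = 5.80.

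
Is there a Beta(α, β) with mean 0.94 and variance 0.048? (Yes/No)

Yes

A Beta with mean μ has variance μ(1−μ)/(α+β+1) < μ(1−μ).
Here μ(1−μ) = 0.94×0.06 = 0.0564, and 0.048 < 0.0564.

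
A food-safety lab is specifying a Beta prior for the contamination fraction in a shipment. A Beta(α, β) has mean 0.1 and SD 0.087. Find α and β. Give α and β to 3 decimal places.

First σ² = 0.007569. Setting α = μn, β = (1−μ)n with n = α+β,
μ(1−μ)/(n+1) = 0.007569 ⇒ n+1 = 0.09/0.007569 = 11.8906 ⇒ n = 10.8906.
Hence α = 0.1×10.8906 = 1.089, β = 0.9×10.8906 = 9.802.

α = 1.089, β = 9.802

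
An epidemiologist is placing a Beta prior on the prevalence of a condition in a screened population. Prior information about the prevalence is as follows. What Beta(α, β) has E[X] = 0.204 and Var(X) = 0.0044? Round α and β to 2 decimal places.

α = 7.32, β = 28.58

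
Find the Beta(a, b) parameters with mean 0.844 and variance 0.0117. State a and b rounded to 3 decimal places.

Write ν = a+b; then a = μν and Var = μ(1−μ)/(ν+1).
ν = μ(1−μ)/Var − 1 = 0.131664/0.0117 − 1 = 10.2533.
a = 0.844·10.2533 = 8.654, b = 0.156·10.2533 = 1.600.

a = 8.654, b = 1.600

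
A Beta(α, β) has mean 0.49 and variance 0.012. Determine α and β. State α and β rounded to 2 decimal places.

α = 9.71, β = 10.11

Write ν = α+β; then α = μν and Var = μ(1−μ)/(ν+1).
ν = μ(1−μ)/Var − 1 = 0.2499/0.012 − 1 = 19.8250.
α = 0.49·19.8250 = 9.71, β = 0.51·19.8250 = 10.11.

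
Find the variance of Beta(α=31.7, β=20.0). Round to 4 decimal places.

Var = αβ/[(α+β)²(α+β+1)] = (31.7×20.0)/(51.7²×52.7) = 634.00/140861.303 = 0.0045.

0.0045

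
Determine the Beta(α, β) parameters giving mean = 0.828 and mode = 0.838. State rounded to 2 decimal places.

α = 55.97, β = 11.63

With s = α+β: μ = α/s and mode = (α−1)/(s−2). Eliminating α = μs,
μs − 1 = m(s−2) ⇒ s(μ−m) = 1−2m ⇒ s = -0.676/-0.010 = 67.6000.
So α = μs = 55.97, β = (1−μ)s = 11.63.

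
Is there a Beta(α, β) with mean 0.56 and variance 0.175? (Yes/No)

For any Beta, Var(X) < E[X]·(1−E[X]).
Here μ(1−μ) = 0.56×0.44 = 0.2464, and 0.175 < 0.2464.

Yes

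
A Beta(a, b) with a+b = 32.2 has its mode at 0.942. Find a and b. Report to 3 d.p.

Mode = (a−1)/(κ−2) with κ = a+b, so a−1 = 0.942·30.2 = 28.448.
a = 29.448; b = κ − a = 2.752.

a = 29.448, b = 2.752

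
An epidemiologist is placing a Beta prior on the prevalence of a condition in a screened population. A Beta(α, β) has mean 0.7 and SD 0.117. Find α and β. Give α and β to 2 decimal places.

α = 10.04, β = 4.30

Variance = 0.117² = 0.013689. The moment-matching identity α+β = μ(1−μ)/Var − 1 gives
α+β = 0.21/0.013689 − 1 = 14.3408, so α = μ·14.3408 = 10.04 and β = (1−μ)·14.3408 = 4.30.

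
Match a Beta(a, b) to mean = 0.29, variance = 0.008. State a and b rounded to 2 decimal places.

By moment matching, a+b = μ(1−μ)/σ² − 1 = (0.29·0.71)/0.008 − 1 = 25.7375 − 1 = 24.7375.
Since a/(a+b) = μ, a = 0.29·24.7375 = 7.17 and b = 0.71·24.7375 = 17.56.

a = 7.17, b = 17.56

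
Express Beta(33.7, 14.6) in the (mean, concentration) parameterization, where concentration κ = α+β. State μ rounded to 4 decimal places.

μ = 0.6977, κ = 48.3

κ = α+β = 33.7+14.6 = 48.3; μ = α/κ = 33.7/48.3 = 0.6977.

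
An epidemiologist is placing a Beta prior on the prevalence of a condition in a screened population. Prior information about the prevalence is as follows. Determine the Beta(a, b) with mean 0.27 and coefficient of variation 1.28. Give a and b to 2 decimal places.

a = 0.18, b = 0.47

Var = (CV·μ)² = (1.28×0.27)² = 0.119439.
a+b = μ(1−μ)/Var − 1 = 0.1971/0.119439 − 1 = 0.6502.
Thus a = 0.27·0.6502 = 0.18 and b = 0.73·0.6502 = 0.47.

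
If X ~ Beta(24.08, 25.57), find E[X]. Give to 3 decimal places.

0.485

E[X] = α/(α+β) = 24.08/49.65 = 0.485.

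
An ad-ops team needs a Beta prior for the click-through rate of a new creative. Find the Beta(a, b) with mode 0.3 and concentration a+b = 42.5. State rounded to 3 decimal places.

a = 13.150, b = 29.350

Mode = (a−1)/(κ−2) with κ = a+b, so a−1 = 0.3·40.5 = 12.150.
a = 13.150; b = κ − a = 29.350.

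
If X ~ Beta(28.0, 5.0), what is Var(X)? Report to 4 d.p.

0.0038

μ = 28.0/33.0 = 0.848485; Var = μ(1−μ)/(α+β+1) = 0.1285583/34.0 = 0.0038.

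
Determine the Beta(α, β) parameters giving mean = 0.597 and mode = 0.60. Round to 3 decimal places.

α = 39.800, β = 26.867

With s = α+β: μ = α/s and mode = (α−1)/(s−2). Eliminating α = μs,
μs − 1 = m(s−2) ⇒ s(μ−m) = 1−2m ⇒ s = -0.20/-0.003 = 66.6667.
So α = μs = 39.800, β = (1−μ)s = 26.867.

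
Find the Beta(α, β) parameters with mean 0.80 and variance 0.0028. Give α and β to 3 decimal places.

α = 44.914, β = 11.229

Let s = α+β. The Beta variance is μ(1−μ)/(s+1).
So s+1 = μ(1−μ)/σ² = (0.80×0.20)/0.0028 = 0.1600/0.0028 = 57.1429, giving s = 56.1429.
Then α = μs = 0.80×56.1429 = 44.914 and β = (1−μ)s = 0.20×56.1429 = 11.229.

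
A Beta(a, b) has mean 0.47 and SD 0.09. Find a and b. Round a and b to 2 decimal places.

a = 13.98, b = 15.77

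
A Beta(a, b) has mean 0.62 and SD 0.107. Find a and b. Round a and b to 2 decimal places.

a = 12.14, b = 7.44

Variance = 0.107² = 0.011449. The moment-matching identity a+b = μ(1−μ)/Var − 1 gives
a+b = 0.2356/0.011449 − 1 = 19.5782, so a = μ·19.5782 = 12.14 and b = (1−μ)·19.5782 = 7.44.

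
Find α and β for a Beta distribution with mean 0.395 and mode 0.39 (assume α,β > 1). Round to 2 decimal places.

α = 17.38, β = 26.62

Let s = α+β. Mean gives α = μs = 0.395s; mode gives (α−1)/(s−2) = 0.39.
Substituting: 0.395s − 1 = 0.39(s−2) = 0.39s − 0.78, so 0.005s = 0.22 and s = 44.0000.
Then α = 0.395×44.0000 = 17.38 and β = s−α = 26.62.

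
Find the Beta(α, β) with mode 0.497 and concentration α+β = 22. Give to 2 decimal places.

α = 10.94, β = 11.06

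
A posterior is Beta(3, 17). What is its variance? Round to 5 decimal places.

0.00607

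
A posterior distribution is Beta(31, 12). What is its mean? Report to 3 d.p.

0.721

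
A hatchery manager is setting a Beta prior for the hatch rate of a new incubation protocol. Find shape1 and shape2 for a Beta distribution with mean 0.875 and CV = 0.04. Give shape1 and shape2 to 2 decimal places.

σ = CV·μ = 0.04×0.875 = 0.03500, so σ² = 0.001225.
s+1 = μ(1−μ)/σ² = 0.109375/0.001225 = 89.2857, so s = shape1+shape2 = 88.2857.
shape1 = μs = 77.25, shape2 = (1−μ)s = 11.04.

shape1 = 77.25, shape2 = 11.04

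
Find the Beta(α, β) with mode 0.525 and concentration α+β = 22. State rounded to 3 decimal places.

α = 11.500, β = 10.500

Since the density peak of Beta(α,β) is at (α−1)/(α+β−2),
α = 1 + 0.525(22−2) = 11.500 and β = 22 − 11.500 = 10.500.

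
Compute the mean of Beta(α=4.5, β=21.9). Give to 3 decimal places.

0.170

E[X] = α/(α+β) = 4.5/26.4 = 0.170.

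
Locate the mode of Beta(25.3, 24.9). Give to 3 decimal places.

The density x^(α−1)(1−x)^(β−1) is maximised at (α−1)/(α+β−2) = 24.3/48.2 = 0.504.

0.504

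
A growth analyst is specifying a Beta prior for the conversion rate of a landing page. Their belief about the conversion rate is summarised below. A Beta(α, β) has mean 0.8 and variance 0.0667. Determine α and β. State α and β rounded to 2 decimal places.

α = 1.12, β = 0.28

Write ν = α+β; then α = μν and Var = μ(1−μ)/(ν+1).
ν = μ(1−μ)/Var − 1 = 0.16/0.0667 − 1 = 1.3988.
α = 0.8·1.3988 = 1.12, β = 0.2·1.3988 = 0.28.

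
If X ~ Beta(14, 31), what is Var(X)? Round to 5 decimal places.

0.00466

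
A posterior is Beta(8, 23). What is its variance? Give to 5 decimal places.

0.00598

Var = αβ/[(α+β)²(α+β+1)] = (8×23)/(31²×32) = 184/30752 = 0.00598.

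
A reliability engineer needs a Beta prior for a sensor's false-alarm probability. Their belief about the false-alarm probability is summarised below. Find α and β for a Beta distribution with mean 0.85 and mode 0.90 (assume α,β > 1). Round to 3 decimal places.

α = 13.600, β = 2.400

Let s = α+β. Mean gives α = μs = 0.85s; mode gives (α−1)/(s−2) = 0.90.
Substituting: 0.85s − 1 = 0.90(s−2) = 0.90s − 1.80, so -0.05s = -0.80 and s = 16.0000.
Then α = 0.85×16.0000 = 13.600 and β = s−α = 2.400.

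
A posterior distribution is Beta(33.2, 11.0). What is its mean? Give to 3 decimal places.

The Beta mean is α/(α+β) = 33.2/(33.2+11.0) = 0.751.

0.751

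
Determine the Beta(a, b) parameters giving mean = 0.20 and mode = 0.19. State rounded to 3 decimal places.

a = 12.400, b = 49.600

With s = a+b: μ = a/s and mode = (a−1)/(s−2). Eliminating a = μs,
μs − 1 = m(s−2) ⇒ s(μ−m) = 1−2m ⇒ s = 0.62/0.01 = 62.0000.
So a = μs = 12.400, b = (1−μ)s = 49.600.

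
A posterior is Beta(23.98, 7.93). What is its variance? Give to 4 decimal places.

0.0057

μ = 23.98/31.91 = 0.751489; Var = μ(1−μ)/(α+β+1) = 0.1867535/32.91 = 0.0057.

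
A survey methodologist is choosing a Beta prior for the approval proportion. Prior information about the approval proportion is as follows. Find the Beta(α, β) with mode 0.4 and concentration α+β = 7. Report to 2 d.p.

α = 3.00, β = 4.00

For α,β>1 the mode is (α−1)/(α+β−2), so α = mode·(κ−2)+1 = 0.4×5+1 = 3.00.
And β = (1−mode)·(κ−2)+1 = 0.6×5+1 = 4.00.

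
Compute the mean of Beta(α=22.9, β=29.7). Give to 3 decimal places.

E[X] = α/(α+β) = 22.9/52.6 = 0.435.

0.435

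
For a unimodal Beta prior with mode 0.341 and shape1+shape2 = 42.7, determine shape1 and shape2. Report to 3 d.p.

shape1 = 14.879, shape2 = 27.821

For shape1,shape2>1 the mode is (shape1−1)/(shape1+shape2−2), so shape1 = mode·(κ−2)+1 = 0.341×40.7+1 = 14.879.
And shape2 = (1−mode)·(κ−2)+1 = 0.659×40.7+1 = 27.821.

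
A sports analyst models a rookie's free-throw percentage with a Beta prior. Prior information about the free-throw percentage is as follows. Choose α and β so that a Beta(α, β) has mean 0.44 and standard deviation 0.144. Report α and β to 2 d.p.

First σ² = 0.020736. Setting α = μn, β = (1−μ)n with n = α+β,
μ(1−μ)/(n+1) = 0.020736 ⇒ n+1 = 0.2464/0.020736 = 11.8827 ⇒ n = 10.8827.
Hence α = 0.44×10.8827 = 4.79, β = 0.56×10.8827 = 6.09.

α = 4.79, β = 6.09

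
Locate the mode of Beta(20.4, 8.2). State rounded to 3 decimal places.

0.729

With α,β > 1, mode = (α−1)/(α+β−2) = 19.4/26.6 = 0.729.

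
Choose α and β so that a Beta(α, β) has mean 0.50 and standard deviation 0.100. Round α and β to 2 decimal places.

α = 12.00, β = 12.00

Variance = 0.100² = 0.010000. The moment-matching identity α+β = μ(1−μ)/Var − 1 gives
α+β = 0.2500/0.010000 − 1 = 24.0000, so α = μ·24.0000 = 12.00 and β = (1−μ)·24.0000 = 12.00.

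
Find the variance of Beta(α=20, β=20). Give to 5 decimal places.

0.00610

μ = 20/40 = 0.500000; Var = μ(1−μ)/(α+β+1) = 0.2500000/41 = 0.00610.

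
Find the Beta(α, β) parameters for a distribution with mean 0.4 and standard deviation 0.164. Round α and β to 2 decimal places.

α = 3.17, β = 4.75

σ² = 0.164² = 0.026896.
With s = α+β, Var = μ(1−μ)/(s+1), so s+1 = (0.4×0.6)/0.026896 = 8.9233 and s = 7.9233.
α = μs = 3.17, β = (1−μ)s = 4.75.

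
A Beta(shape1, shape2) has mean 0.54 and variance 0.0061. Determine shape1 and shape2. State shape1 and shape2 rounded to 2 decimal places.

shape1 = 21.45, shape2 = 18.27

By moment matching, shape1+shape2 = μ(1−μ)/σ² − 1 = (0.54·0.46)/0.0061 − 1 = 40.7213 − 1 = 39.7213.
Since shape1/(shape1+shape2) = μ, shape1 = 0.54·39.7213 = 21.45 and shape2 = 0.46·39.7213 = 18.27.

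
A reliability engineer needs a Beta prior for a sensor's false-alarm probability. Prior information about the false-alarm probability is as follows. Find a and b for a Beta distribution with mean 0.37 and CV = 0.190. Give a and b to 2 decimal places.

a = 17.08, b = 29.08

Var = (CV·μ)² = (0.190×0.37)² = 0.004942.
a+b = μ(1−μ)/Var − 1 = 0.2331/0.004942 − 1 = 46.1663.
Thus a = 0.37·46.1663 = 17.08 and b = 0.63·46.1663 = 29.08.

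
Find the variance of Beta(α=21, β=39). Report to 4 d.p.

μ = 21/60 = 0.350000; Var = μ(1−μ)/(α+β+1) = 0.2275000/61 = 0.0037.

0.0037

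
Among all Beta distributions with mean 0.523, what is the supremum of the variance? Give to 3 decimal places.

0.249

For fixed mean μ the Beta variance is μ(1−μ)/(α+β+1), increasing as α+β decreases.
Its least upper bound (not attained) is μ(1−μ) = 0.523·0.477 = 0.249.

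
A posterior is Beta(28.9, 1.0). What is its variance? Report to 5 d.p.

0.00105

μ = 28.9/29.9 = 0.966555; Var = μ(1−μ)/(α+β+1) = 0.0323263/30.9 = 0.00105.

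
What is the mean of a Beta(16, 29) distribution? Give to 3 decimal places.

0.356

The Beta mean is α/(α+β) = 16/(16+29) = 0.356.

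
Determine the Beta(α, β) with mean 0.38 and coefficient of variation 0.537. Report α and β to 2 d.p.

α = 1.77, β = 2.89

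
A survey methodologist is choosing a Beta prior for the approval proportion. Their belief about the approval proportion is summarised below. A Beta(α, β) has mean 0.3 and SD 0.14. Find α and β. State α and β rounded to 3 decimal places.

α = 2.914, β = 6.800

Variance = 0.14² = 0.0196. The moment-matching identity α+β = μ(1−μ)/Var − 1 gives
α+β = 0.21/0.0196 − 1 = 9.7143, so α = μ·9.7143 = 2.914 and β = (1−μ)·9.7143 = 6.800.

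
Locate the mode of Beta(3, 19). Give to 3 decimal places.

With α,β > 1, mode = (α−1)/(α+β−2) = 2/20 = 0.100.

0.100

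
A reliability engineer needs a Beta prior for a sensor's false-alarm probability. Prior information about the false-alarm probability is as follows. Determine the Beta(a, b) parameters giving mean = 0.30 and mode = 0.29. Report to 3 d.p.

With s = a+b: μ = a/s and mode = (a−1)/(s−2). Eliminating a = μs,
μs − 1 = m(s−2) ⇒ s(μ−m) = 1−2m ⇒ s = 0.42/0.01 = 42.0000.
So a = μs = 12.600, b = (1−μ)s = 29.400.

a = 12.600, b = 29.400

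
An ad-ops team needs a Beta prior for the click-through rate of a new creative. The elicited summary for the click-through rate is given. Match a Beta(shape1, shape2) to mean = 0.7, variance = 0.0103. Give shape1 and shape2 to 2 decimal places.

shape1 = 13.57, shape2 = 5.82

Let s = shape1+shape2. The Beta variance is μ(1−μ)/(s+1).
So s+1 = μ(1−μ)/σ² = (0.7×0.3)/0.0103 = 0.21/0.0103 = 20.3883, giving s = 19.3883.
Then shape1 = μs = 0.7×19.3883 = 13.57 and shape2 = (1−μ)s = 0.3×19.3883 = 5.82.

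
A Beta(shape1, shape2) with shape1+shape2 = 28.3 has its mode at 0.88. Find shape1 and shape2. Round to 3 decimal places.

shape1 = 24.144, shape2 = 4.156

Since the density peak of Beta(shape1,shape2) is at (shape1−1)/(shape1+shape2−2),
shape1 = 1 + 0.88(28.3−2) = 24.144 and shape2 = 28.3 − 24.144 = 4.156.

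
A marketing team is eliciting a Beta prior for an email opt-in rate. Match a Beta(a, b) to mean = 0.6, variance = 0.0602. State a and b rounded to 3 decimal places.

a = 1.792, b = 1.195

By moment matching, a+b = μ(1−μ)/σ² − 1 = (0.6·0.4)/0.0602 − 1 = 3.9867 − 1 = 2.9867.
Since a/(a+b) = μ, a = 0.6·2.9867 = 1.792 and b = 0.4·2.9867 = 1.195.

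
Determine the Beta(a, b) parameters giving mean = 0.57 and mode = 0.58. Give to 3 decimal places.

a = 9.120, b = 6.880

Let s = a+b. Mean gives a = μs = 0.57s; mode gives (a−1)/(s−2) = 0.58.
Substituting: 0.57s − 1 = 0.58(s−2) = 0.58s − 1.16, so -0.01s = -0.16 and s = 16.0000.
Then a = 0.57×16.0000 = 9.120 and b = s−a = 6.880.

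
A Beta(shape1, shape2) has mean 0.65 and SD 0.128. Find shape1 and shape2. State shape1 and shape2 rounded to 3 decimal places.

First σ² = 0.016384. Setting shape1 = μn, shape2 = (1−μ)n with n = shape1+shape2,
μ(1−μ)/(n+1) = 0.016384 ⇒ n+1 = 0.2275/0.016384 = 13.8855 ⇒ n = 12.8855.
Hence shape1 = 0.65×12.8855 = 8.376, shape2 = 0.35×12.8855 = 4.510.

shape1 = 8.376, shape2 = 4.510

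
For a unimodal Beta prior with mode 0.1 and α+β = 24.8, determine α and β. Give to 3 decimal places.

For α,β>1 the mode is (α−1)/(α+β−2), so α = mode·(κ−2)+1 = 0.1×22.8+1 = 3.280.
And β = (1−mode)·(κ−2)+1 = 0.9×22.8+1 = 21.520.

α = 3.280, β = 21.520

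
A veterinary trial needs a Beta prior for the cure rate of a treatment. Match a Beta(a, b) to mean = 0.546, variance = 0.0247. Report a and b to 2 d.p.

a = 4.93, b = 4.10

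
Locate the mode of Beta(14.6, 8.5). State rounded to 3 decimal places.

0.645

The density x^(α−1)(1−x)^(β−1) is maximised at (α−1)/(α+β−2) = 13.6/21.1 = 0.645.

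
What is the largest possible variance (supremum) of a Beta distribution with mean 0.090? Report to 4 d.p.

0.0819

Var = μ(1−μ)/(α+β+1), which approaches μ(1−μ) as α+β → 0.
So the supremum is μ(1−μ) = 0.090×0.910 = 0.0819.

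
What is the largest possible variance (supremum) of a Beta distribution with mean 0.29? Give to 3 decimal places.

For fixed mean μ the Beta variance is μ(1−μ)/(α+β+1), increasing as α+β decreases.
Its least upper bound (not attained) is μ(1−μ) = 0.29·0.71 = 0.206.

0.206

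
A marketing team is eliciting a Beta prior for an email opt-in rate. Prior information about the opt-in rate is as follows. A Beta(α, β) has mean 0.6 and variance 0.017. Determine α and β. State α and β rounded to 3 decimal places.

Let s = α+β. The Beta variance is μ(1−μ)/(s+1).
So s+1 = μ(1−μ)/σ² = (0.6×0.4)/0.017 = 0.24/0.017 = 14.1176, giving s = 13.1176.
Then α = μs = 0.6×13.1176 = 7.871 and β = (1−μ)s = 0.4×13.1176 = 5.247.

α = 7.871, β = 5.247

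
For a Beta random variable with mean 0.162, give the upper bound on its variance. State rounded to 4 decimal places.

Var = μ(1−μ)/(α+β+1), which approaches μ(1−μ) as α+β → 0.
So the supremum is μ(1−μ) = 0.162×0.838 = 0.1358.

0.1358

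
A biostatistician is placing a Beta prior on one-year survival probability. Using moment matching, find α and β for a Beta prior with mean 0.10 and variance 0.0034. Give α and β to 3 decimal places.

α = 2.547, β = 22.924

By moment matching, α+β = μ(1−μ)/σ² − 1 = (0.10·0.90)/0.0034 − 1 = 26.4706 − 1 = 25.4706.
Since α/(α+β) = μ, α = 0.10·25.4706 = 2.547 and β = 0.90·25.4706 = 22.924.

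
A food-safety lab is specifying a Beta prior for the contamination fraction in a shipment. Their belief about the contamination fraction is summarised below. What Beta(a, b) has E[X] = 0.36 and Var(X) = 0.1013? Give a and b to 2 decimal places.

Let s = a+b. The Beta variance is μ(1−μ)/(s+1).
So s+1 = μ(1−μ)/σ² = (0.36×0.64)/0.1013 = 0.2304/0.1013 = 2.2744, giving s = 1.2744.
Then a = μs = 0.36×1.2744 = 0.46 and b = (1−μ)s = 0.64×1.2744 = 0.82.

a = 0.46, b = 0.82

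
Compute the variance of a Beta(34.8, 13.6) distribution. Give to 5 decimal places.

0.00409

Var = αβ/[(α+β)²(α+β+1)] = (34.8×13.6)/(48.4²×49.4) = 473.28/115722.464 = 0.00409.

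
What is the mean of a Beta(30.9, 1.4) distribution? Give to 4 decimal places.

E[X] = α/(α+β) = 30.9/32.3 = 0.9567.

0.9567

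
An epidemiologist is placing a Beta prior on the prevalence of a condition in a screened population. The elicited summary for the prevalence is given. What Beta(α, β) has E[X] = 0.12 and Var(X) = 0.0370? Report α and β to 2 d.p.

α = 0.22, β = 1.63

By moment matching, α+β = μ(1−μ)/σ² − 1 = (0.12·0.88)/0.0370 − 1 = 2.8541 − 1 = 1.8541.
Since α/(α+β) = μ, α = 0.12·1.8541 = 0.22 and β = 0.88·1.8541 = 1.63.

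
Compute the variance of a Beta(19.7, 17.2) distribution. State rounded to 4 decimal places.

0.0066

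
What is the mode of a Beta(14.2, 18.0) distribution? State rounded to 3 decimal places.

0.437

With α,β > 1, mode = (α−1)/(α+β−2) = 13.2/30.2 = 0.437.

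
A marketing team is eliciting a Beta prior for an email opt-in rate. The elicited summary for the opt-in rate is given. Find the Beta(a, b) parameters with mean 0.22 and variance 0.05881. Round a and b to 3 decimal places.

a = 0.422, b = 1.496

Write ν = a+b; then a = μν and Var = μ(1−μ)/(ν+1).
ν = μ(1−μ)/Var − 1 = 0.1716/0.05881 − 1 = 1.9179.
a = 0.22·1.9179 = 0.422, b = 0.78·1.9179 = 1.496.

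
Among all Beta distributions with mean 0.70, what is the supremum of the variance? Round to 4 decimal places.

0.2100

Var = μ(1−μ)/(α+β+1), which approaches μ(1−μ) as α+β → 0.
So the supremum is μ(1−μ) = 0.70×0.30 = 0.2100.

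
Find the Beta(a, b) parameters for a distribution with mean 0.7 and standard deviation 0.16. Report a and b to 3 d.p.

Variance = 0.16² = 0.0256. The moment-matching identity a+b = μ(1−μ)/Var − 1 gives
a+b = 0.21/0.0256 − 1 = 7.2031, so a = μ·7.2031 = 5.042 and b = (1−μ)·7.2031 = 2.161.

a = 5.042, b = 2.161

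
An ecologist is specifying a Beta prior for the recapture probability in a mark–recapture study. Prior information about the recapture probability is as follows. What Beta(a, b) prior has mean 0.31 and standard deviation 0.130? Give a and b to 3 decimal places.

a = 3.614, b = 8.043

Variance = 0.130² = 0.016900. The moment-matching identity a+b = μ(1−μ)/Var − 1 gives
a+b = 0.2139/0.016900 − 1 = 11.6568, so a = μ·11.6568 = 3.614 and b = (1−μ)·11.6568 = 8.043.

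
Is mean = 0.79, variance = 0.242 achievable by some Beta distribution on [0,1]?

No

For any Beta, Var(X) < E[X]·(1−E[X]).
Here μ(1−μ) = 0.79×0.21 = 0.1659, and 0.242 ≥ 0.1659.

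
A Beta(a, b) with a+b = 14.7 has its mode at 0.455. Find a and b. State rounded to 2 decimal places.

a = 6.78, b = 7.92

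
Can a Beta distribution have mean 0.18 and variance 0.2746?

No

A Beta with mean μ has variance μ(1−μ)/(α+β+1) < μ(1−μ).
Here μ(1−μ) = 0.18×0.82 = 0.1476, and 0.2746 ≥ 0.1476.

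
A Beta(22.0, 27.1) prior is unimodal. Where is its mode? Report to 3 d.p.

With α,β > 1, mode = (α−1)/(α+β−2) = 21.0/47.1 = 0.446.

0.446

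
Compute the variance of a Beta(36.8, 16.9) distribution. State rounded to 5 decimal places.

0.00394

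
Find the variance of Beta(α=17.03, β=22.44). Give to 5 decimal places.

0.00606

μ = 17.03/39.47 = 0.431467; Var = μ(1−μ)/(α+β+1) = 0.2453032/40.47 = 0.00606.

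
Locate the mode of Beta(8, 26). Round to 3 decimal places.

0.219

With α,β > 1, mode = (α−1)/(α+β−2) = 7/32 = 0.219.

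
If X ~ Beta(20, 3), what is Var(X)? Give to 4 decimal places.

Var = αβ/[(α+β)²(α+β+1)] = (20×3)/(23²×24) = 60/12696 = 0.0047.

0.0047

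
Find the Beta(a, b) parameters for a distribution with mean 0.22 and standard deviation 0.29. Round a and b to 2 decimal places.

a = 0.23, b = 0.81

σ² = 0.29² = 0.0841.
With s = a+b, Var = μ(1−μ)/(s+1), so s+1 = (0.22×0.78)/0.0841 = 2.0404 and s = 1.0404.
a = μs = 0.23, b = (1−μ)s = 0.81.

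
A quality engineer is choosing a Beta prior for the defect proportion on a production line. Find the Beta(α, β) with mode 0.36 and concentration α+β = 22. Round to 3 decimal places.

α = 8.200, β = 13.800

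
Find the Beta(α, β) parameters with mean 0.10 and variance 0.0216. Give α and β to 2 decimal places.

α = 0.32, β = 2.85

By moment matching, α+β = μ(1−μ)/σ² − 1 = (0.10·0.90)/0.0216 − 1 = 4.1667 − 1 = 3.1667.
Since α/(α+β) = μ, α = 0.10·3.1667 = 0.32 and β = 0.90·3.1667 = 2.85.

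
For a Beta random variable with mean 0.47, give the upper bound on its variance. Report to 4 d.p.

For fixed mean μ the Beta variance is μ(1−μ)/(α+β+1), increasing as α+β decreases.
Its least upper bound (not attained) is μ(1−μ) = 0.47·0.53 = 0.2491.

0.2491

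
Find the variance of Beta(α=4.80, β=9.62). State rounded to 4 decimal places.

Var = αβ/[(α+β)²(α+β+1)] = (4.80×9.62)/(14.42²×15.42) = 46.1760/3206.379288 = 0.0144.

0.0144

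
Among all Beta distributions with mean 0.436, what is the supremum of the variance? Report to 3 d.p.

For fixed mean μ the Beta variance is μ(1−μ)/(α+β+1), increasing as α+β decreases.
Its least upper bound (not attained) is μ(1−μ) = 0.436·0.564 = 0.246.

0.246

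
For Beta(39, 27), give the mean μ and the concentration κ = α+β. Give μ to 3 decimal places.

μ = 0.591, κ = 66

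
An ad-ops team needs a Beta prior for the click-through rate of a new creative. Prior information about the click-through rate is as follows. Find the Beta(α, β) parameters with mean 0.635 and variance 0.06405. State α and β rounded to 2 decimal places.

α = 1.66, β = 0.96

Write ν = α+β; then α = μν and Var = μ(1−μ)/(ν+1).
ν = μ(1−μ)/Var − 1 = 0.231775/0.06405 − 1 = 2.6187.
α = 0.635·2.6187 = 1.66, β = 0.365·2.6187 = 0.96.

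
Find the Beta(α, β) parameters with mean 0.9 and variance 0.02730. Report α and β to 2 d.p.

α = 2.07, β = 0.23

Let s = α+β. The Beta variance is μ(1−μ)/(s+1).
So s+1 = μ(1−μ)/σ² = (0.9×0.1)/0.02730 = 0.09/0.02730 = 3.2967, giving s = 2.2967.
Then α = μs = 0.9×2.2967 = 2.07 and β = (1−μ)s = 0.1×2.2967 = 0.23.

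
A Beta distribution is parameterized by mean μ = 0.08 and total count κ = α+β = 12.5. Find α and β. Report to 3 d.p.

Split κ in proportion μ : (1−μ): α = 0.08·12.5 = 1.000, β = 12.5 − 1.000 = 11.500.

α = 1.000, β = 11.500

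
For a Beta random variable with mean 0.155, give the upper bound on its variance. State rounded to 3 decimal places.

0.131

Var = μ(1−μ)/(α+β+1), which approaches μ(1−μ) as α+β → 0.
So the supremum is μ(1−μ) = 0.155×0.845 = 0.131.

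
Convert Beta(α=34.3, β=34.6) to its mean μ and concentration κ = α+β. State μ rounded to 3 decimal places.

μ = 0.498, κ = 68.9

κ = α+β = 34.3+34.6 = 68.9; μ = α/κ = 34.3/68.9 = 0.498.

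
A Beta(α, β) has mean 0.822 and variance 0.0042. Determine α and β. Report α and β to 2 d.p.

By moment matching, α+β = μ(1−μ)/σ² − 1 = (0.822·0.178)/0.0042 − 1 = 34.8371 − 1 = 33.8371.
Since α/(α+β) = μ, α = 0.822·33.8371 = 27.81 and β = 0.178·33.8371 = 6.02.

α = 27.81, β = 6.02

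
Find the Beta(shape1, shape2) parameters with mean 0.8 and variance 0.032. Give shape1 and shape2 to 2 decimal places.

By moment matching, shape1+shape2 = μ(1−μ)/σ² − 1 = (0.8·0.2)/0.032 − 1 = 5.0000 − 1 = 4.0000.
Since shape1/(shape1+shape2) = μ, shape1 = 0.8·4.0000 = 3.20 and shape2 = 0.2·4.0000 = 0.80.

shape1 = 3.20, shape2 = 0.80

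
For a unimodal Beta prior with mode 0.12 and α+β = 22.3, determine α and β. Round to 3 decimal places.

α = 3.436, β = 18.864

Mode = (α−1)/(κ−2) with κ = α+β, so α−1 = 0.12·20.3 = 2.436.
α = 3.436; β = κ − α = 18.864.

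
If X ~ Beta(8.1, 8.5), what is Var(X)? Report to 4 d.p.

Var = αβ/[(α+β)²(α+β+1)] = (8.1×8.5)/(16.6²×17.6) = 68.85/4849.856 = 0.0142.

0.0142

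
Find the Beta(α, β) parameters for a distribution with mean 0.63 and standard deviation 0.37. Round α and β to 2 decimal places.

First σ² = 0.1369. Setting α = μn, β = (1−μ)n with n = α+β,
μ(1−μ)/(n+1) = 0.1369 ⇒ n+1 = 0.2331/0.1369 = 1.7027 ⇒ n = 0.7027.
Hence α = 0.63×0.7027 = 0.44, β = 0.37×0.7027 = 0.26.

α = 0.44, β = 0.26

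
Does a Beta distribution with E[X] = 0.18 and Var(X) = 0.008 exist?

A Beta with mean μ has variance μ(1−μ)/(α+β+1) < μ(1−μ).
Here μ(1−μ) = 0.18×0.82 = 0.1476, and 0.008 < 0.1476.

Yes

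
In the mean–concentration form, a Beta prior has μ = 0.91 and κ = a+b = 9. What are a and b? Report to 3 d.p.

Split κ in proportion μ : (1−μ): a = 0.91·9 = 8.190, b = 9 − 8.190 = 0.810.

a = 8.190, b = 0.810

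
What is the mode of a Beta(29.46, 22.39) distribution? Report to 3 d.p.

With α,β > 1, mode = (α−1)/(α+β−2) = 28.46/49.85 = 0.571.

0.571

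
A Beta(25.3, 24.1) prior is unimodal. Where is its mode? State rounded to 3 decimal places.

0.513

The density x^(α−1)(1−x)^(β−1) is maximised at (α−1)/(α+β−2) = 24.3/47.4 = 0.513.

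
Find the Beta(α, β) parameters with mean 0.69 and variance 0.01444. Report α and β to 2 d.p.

α = 9.53, β = 4.28

Write ν = α+β; then α = μν and Var = μ(1−μ)/(ν+1).
ν = μ(1−μ)/Var − 1 = 0.2139/0.01444 − 1 = 13.8130.
α = 0.69·13.8130 = 9.53, β = 0.31·13.8130 = 4.28.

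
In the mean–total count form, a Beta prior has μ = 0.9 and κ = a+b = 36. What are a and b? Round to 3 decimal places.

a = 32.400, b = 3.600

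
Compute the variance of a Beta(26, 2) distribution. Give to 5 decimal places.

α+β = 28 and αβ = 52, so Var = αβ/[(α+β)²(α+β+1)] = 52/22736 = 0.00229.

0.00229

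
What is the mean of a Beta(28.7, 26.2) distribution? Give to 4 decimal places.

E[X] = α/(α+β) = 28.7/54.9 = 0.5228.

0.5228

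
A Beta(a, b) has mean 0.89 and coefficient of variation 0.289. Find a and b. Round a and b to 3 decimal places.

a = 0.427, b = 0.053

σ = CV·μ = 0.289×0.89 = 0.25721, so σ² = 0.066157.
s+1 = μ(1−μ)/σ² = 0.0979/0.066157 = 1.4798, so s = a+b = 0.4798.
a = μs = 0.427, b = (1−μ)s = 0.053.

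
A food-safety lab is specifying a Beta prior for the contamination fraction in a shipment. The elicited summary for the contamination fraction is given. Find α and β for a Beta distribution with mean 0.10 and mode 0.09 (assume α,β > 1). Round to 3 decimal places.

With s = α+β: μ = α/s and mode = (α−1)/(s−2). Eliminating α = μs,
μs − 1 = m(s−2) ⇒ s(μ−m) = 1−2m ⇒ s = 0.82/0.01 = 82.0000.
So α = μs = 8.200, β = (1−μ)s = 73.800.

α = 8.200, β = 73.800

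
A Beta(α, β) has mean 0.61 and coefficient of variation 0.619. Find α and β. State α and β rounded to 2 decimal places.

α = 0.41, β = 0.26

Var = (CV·μ)² = (0.619×0.61)² = 0.142574.
α+β = μ(1−μ)/Var − 1 = 0.2379/0.142574 − 1 = 0.6686.
Thus α = 0.61·0.6686 = 0.41 and β = 0.39·0.6686 = 0.26.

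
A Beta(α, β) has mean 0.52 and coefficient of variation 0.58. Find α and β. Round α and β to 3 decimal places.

σ = CV·μ = 0.58×0.52 = 0.30160, so σ² = 0.090963.
s+1 = μ(1−μ)/σ² = 0.2496/0.090963 = 2.7440, so s = α+β = 1.7440.
α = μs = 0.907, β = (1−μ)s = 0.837.

α = 0.907, β = 0.837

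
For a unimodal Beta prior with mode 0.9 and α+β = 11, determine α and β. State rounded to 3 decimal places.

α = 9.100, β = 1.900

Mode = (α−1)/(κ−2) with κ = α+β, so α−1 = 0.9·9 = 8.100.
α = 9.100; β = κ − α = 1.900.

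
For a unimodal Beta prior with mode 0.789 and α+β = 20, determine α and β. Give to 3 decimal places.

α = 15.202, β = 4.798

Mode = (α−1)/(κ−2) with κ = α+β, so α−1 = 0.789·18 = 14.202.
α = 15.202; β = κ − α = 4.798.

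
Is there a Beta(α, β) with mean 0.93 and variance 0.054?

Yes

A Beta with mean μ has variance μ(1−μ)/(α+β+1) < μ(1−μ).
Here μ(1−μ) = 0.93×0.07 = 0.0651, and 0.054 < 0.0651.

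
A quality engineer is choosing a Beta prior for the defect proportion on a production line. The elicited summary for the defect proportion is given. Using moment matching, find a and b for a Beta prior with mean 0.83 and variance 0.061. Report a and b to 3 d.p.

Write ν = a+b; then a = μν and Var = μ(1−μ)/(ν+1).
ν = μ(1−μ)/Var − 1 = 0.1411/0.061 − 1 = 1.3131.
a = 0.83·1.3131 = 1.090, b = 0.17·1.3131 = 0.223.

a = 1.090, b = 0.223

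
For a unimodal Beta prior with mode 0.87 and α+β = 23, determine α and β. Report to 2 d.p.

Mode = (α−1)/(κ−2) with κ = α+β, so α−1 = 0.87·21 = 18.27.
α = 19.27; β = κ − α = 3.73.

α = 19.27, β = 3.73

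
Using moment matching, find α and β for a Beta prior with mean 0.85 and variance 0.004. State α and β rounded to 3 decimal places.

α = 26.244, β = 4.631

Let s = α+β. The Beta variance is μ(1−μ)/(s+1).
So s+1 = μ(1−μ)/σ² = (0.85×0.15)/0.004 = 0.1275/0.004 = 31.8750, giving s = 30.8750.
Then α = μs = 0.85×30.8750 = 26.244 and β = (1−μ)s = 0.15×30.8750 = 4.631.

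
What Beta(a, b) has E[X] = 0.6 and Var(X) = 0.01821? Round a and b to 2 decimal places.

a = 7.31, b = 4.87

By moment matching, a+b = μ(1−μ)/σ² − 1 = (0.6·0.4)/0.01821 − 1 = 13.1796 − 1 = 12.1796.
Since a/(a+b) = μ, a = 0.6·12.1796 = 7.31 and b = 0.4·12.1796 = 4.87.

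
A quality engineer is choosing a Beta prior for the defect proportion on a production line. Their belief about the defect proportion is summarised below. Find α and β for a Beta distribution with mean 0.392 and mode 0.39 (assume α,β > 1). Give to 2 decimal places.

Let s = α+β. Mean gives α = μs = 0.392s; mode gives (α−1)/(s−2) = 0.39.
Substituting: 0.392s − 1 = 0.39(s−2) = 0.39s − 0.78, so 0.002s = 0.22 and s = 110.0000.
Then α = 0.392×110.0000 = 43.12 and β = s−α = 66.88.

α = 43.12, β = 66.88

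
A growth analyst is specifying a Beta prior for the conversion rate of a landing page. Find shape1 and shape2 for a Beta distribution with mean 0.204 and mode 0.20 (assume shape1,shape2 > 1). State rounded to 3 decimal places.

shape1 = 30.600, shape2 = 119.400

With s = shape1+shape2: μ = shape1/s and mode = (shape1−1)/(s−2). Eliminating shape1 = μs,
μs − 1 = m(s−2) ⇒ s(μ−m) = 1−2m ⇒ s = 0.60/0.004 = 150.0000.
So shape1 = μs = 30.600, shape2 = (1−μ)s = 119.400.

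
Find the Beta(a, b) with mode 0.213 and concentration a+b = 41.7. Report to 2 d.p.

a = 9.46, b = 32.24

For a,b>1 the mode is (a−1)/(a+b−2), so a = mode·(κ−2)+1 = 0.213×39.7+1 = 9.46.
And b = (1−mode)·(κ−2)+1 = 0.787×39.7+1 = 32.24.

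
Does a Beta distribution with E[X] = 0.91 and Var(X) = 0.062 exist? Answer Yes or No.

A Beta with mean μ has variance μ(1−μ)/(α+β+1) < μ(1−μ).
Here μ(1−μ) = 0.91×0.09 = 0.0819, and 0.062 < 0.0819.

Yes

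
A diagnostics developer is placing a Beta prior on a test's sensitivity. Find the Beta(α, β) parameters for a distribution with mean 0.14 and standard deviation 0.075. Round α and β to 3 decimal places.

First σ² = 0.005625. Setting α = μn, β = (1−μ)n with n = α+β,
μ(1−μ)/(n+1) = 0.005625 ⇒ n+1 = 0.1204/0.005625 = 21.4044 ⇒ n = 20.4044.
Hence α = 0.14×20.4044 = 2.857, β = 0.86×20.4044 = 17.548.

α = 2.857, β = 17.548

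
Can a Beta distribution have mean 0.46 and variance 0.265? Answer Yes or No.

For any Beta, Var(X) < E[X]·(1−E[X]).
Here μ(1−μ) = 0.46×0.54 = 0.2484, and 0.265 ≥ 0.2484.

No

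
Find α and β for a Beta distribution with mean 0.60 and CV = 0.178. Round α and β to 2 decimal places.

Var = (CV·μ)² = (0.178×0.60)² = 0.011406.
α+β = μ(1−μ)/Var − 1 = 0.2400/0.011406 − 1 = 20.0411.
Thus α = 0.60·20.0411 = 12.02 and β = 0.40·20.0411 = 8.02.

α = 12.02, β = 8.02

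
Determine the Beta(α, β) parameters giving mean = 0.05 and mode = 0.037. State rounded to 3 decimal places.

α = 3.562, β = 67.669

With s = α+β: μ = α/s and mode = (α−1)/(s−2). Eliminating α = μs,
μs − 1 = m(s−2) ⇒ s(μ−m) = 1−2m ⇒ s = 0.926/0.013 = 71.2308.
So α = μs = 3.562, β = (1−μ)s = 67.669.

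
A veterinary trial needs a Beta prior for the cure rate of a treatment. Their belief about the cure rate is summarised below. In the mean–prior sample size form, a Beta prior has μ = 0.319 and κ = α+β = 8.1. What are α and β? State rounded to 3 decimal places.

α = 2.584, β = 5.516

Split κ in proportion μ : (1−μ): α = 0.319·8.1 = 2.584, β = 8.1 − 2.584 = 5.516.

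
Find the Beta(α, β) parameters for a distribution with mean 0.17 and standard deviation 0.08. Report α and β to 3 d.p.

α = 3.578, β = 17.469

First σ² = 0.0064. Setting α = μn, β = (1−μ)n with n = α+β,
μ(1−μ)/(n+1) = 0.0064 ⇒ n+1 = 0.1411/0.0064 = 22.0469 ⇒ n = 21.0469.
Hence α = 0.17×21.0469 = 3.578, β = 0.83×21.0469 = 17.469.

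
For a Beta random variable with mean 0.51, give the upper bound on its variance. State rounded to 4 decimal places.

0.2499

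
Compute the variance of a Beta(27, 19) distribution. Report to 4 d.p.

μ = 27/46 = 0.586957; Var = μ(1−μ)/(α+β+1) = 0.2424386/47 = 0.0052.

0.0052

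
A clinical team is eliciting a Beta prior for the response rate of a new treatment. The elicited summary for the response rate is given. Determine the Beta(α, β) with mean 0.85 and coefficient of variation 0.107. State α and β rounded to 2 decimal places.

σ = CV·μ = 0.107×0.85 = 0.09095, so σ² = 0.008272.
s+1 = μ(1−μ)/σ² = 0.1275/0.008272 = 15.4136, so s = α+β = 14.4136.
α = μs = 12.25, β = (1−μ)s = 2.16.

α = 12.25, β = 2.16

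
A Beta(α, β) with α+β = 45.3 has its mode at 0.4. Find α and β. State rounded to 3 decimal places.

α = 18.320, β = 26.980

For α,β>1 the mode is (α−1)/(α+β−2), so α = mode·(κ−2)+1 = 0.4×43.3+1 = 18.320.
And β = (1−mode)·(κ−2)+1 = 0.6×43.3+1 = 26.980.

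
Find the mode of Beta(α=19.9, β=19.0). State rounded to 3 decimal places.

0.512

With α,β > 1, mode = (α−1)/(α+β−2) = 18.9/36.9 = 0.512.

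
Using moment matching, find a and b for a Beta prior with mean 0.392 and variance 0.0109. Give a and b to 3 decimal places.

a = 8.179, b = 12.686

Let s = a+b. The Beta variance is μ(1−μ)/(s+1).
So s+1 = μ(1−μ)/σ² = (0.392×0.608)/0.0109 = 0.238336/0.0109 = 21.8657, giving s = 20.8657.
Then a = μs = 0.392×20.8657 = 8.179 and b = (1−μ)s = 0.608×20.8657 = 12.686.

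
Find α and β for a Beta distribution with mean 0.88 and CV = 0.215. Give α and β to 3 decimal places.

Var = (CV·μ)² = (0.215×0.88)² = 0.035797.
α+β = μ(1−μ)/Var − 1 = 0.1056/0.035797 − 1 = 1.9500.
Thus α = 0.88·1.9500 = 1.716 and β = 0.12·1.9500 = 0.234.

α = 1.716, β = 0.234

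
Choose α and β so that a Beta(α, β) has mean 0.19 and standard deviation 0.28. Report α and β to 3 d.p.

α = 0.183, β = 0.780

Variance = 0.28² = 0.0784. The moment-matching identity α+β = μ(1−μ)/Var − 1 gives
α+β = 0.1539/0.0784 − 1 = 0.9630, so α = μ·0.9630 = 0.183 and β = (1−μ)·0.9630 = 0.780.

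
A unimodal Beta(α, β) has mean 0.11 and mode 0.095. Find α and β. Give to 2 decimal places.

With s = α+β: μ = α/s and mode = (α−1)/(s−2). Eliminating α = μs,
μs − 1 = m(s−2) ⇒ s(μ−m) = 1−2m ⇒ s = 0.810/0.015 = 54.0000.
So α = μs = 5.94, β = (1−μ)s = 48.06.

α = 5.94, β = 48.06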